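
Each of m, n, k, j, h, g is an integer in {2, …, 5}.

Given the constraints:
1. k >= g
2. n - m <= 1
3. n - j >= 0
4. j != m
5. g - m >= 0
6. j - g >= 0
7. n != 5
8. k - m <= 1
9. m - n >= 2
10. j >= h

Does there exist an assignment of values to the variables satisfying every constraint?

Constraints 3, 5, 6, and 9 give g − m ≥ 0, m − n ≥ 2, n − j ≥ 0, j − g ≥ 0.
Adding all 4 inequalities: the left sides telescope to 0, and the right sides sum to 0 + 2 + 0 + 0 = 2. So 0 ≥ 2, which is false.

Unsatisfiable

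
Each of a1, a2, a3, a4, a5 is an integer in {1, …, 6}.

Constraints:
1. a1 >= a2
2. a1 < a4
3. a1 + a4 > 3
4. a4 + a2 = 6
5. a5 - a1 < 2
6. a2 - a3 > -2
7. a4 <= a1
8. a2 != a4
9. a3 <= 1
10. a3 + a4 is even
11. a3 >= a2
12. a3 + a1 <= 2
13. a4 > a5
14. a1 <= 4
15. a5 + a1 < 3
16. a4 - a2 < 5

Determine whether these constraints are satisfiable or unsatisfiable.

Unsatisfiable

From constraints 7 and 14: a4 ≤ a1 ≤ 4. From constraints 9 and 11: a2 ≤ a3 ≤ 1. Hence a4 + a2 ≤ 5. But constraint 4 requires a4 + a2 = 6, and 6 > 5. Contradiction.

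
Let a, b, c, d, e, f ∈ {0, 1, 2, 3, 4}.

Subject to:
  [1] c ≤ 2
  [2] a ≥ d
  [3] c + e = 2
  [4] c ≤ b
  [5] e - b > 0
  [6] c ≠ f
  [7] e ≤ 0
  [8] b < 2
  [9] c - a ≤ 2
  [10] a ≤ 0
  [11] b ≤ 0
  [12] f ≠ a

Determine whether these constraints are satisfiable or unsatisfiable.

From constraints 4 and 11: c ≤ b ≤ 0. From constraint 7: e ≤ 0. Hence c + e ≤ 0. But constraint 3 requires c + e = 2, and 2 > 0. Contradiction.

Unsatisfiable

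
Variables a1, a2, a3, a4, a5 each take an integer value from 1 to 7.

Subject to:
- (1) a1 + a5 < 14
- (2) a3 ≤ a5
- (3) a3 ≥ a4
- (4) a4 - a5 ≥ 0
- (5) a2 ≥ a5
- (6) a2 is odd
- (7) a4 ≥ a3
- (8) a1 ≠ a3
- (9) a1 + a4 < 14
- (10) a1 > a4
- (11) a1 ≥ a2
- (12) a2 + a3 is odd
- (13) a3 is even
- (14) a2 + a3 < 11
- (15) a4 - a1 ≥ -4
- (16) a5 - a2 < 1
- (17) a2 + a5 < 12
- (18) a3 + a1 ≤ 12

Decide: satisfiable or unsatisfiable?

The assignment a1 = 7, a2 = 5, a3 = 4, a4 = 4, a5 = 4 works:
  constraint 1 holds since a1 + a5 = 11.
  constraint 4 holds since a4 - a5 = 0.
The rest check out directly.

Satisfiable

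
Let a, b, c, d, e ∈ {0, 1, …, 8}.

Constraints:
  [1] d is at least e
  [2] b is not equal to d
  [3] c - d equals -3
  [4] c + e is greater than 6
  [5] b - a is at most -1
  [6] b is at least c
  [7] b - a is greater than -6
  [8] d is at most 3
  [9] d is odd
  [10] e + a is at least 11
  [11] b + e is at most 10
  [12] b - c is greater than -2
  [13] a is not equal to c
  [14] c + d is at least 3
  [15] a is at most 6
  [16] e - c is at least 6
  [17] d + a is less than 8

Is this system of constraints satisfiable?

Unsatisfiable

From constraints 1 and 8: e ≤ d ≤ 3. From constraint 15: a ≤ 6. Hence e + a ≤ 9. But constraint 10 requires e + a ≥ 11, and 11 > 9. Contradiction.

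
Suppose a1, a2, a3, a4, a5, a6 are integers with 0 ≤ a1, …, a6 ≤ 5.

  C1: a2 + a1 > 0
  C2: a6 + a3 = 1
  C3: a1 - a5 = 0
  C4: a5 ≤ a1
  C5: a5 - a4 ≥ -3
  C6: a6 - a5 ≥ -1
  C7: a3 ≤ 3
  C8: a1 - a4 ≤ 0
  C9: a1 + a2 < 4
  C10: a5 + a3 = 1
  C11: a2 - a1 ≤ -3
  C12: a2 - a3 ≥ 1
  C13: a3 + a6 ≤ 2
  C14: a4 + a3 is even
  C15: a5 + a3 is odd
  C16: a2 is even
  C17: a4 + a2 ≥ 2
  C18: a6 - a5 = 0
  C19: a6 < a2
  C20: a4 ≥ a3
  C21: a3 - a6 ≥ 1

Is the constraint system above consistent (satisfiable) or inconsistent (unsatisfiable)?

Unsatisfiable

Constraints 5, 6, 8, 11, 12, and 21 give a2 − a3 ≥ 1, a3 − a6 ≥ 1, a6 − a5 ≥ -1, a5 − a4 ≥ -3, a4 − a1 ≥ 0, a1 − a2 ≥ 3.
Adding all 6 inequalities: the left sides telescope to 0, and the right sides sum to 1 + 1 + (-1) + (-3) + 0 + 3 = 1. So 0 ≥ 1, which is false.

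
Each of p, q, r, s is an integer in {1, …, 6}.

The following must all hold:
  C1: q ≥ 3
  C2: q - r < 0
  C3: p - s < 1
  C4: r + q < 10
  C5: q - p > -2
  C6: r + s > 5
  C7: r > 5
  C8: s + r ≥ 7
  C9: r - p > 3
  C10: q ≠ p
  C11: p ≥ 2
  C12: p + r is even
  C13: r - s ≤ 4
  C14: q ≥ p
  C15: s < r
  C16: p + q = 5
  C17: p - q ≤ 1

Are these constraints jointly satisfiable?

Satisfiable

The assignment p = 2, q = 3, r = 6, s = 2 works:
  constraint 2 holds since q - r = -3.
  constraint 3 holds since p - s = 0.
  constraint 4 holds since r + q = 9.
The rest check out directly.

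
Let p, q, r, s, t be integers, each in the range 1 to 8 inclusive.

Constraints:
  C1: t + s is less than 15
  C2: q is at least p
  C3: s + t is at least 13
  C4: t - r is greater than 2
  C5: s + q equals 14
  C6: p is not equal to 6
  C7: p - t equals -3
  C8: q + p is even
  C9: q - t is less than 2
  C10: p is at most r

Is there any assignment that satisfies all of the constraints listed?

Satisfiable

Take p = 4, q = 8, r = 4, s = 6, t = 7. Then constraint 1: t + s = 13; constraint 3: s + t = 13; constraint 4: t - r = 3, and every other listed constraint is also met.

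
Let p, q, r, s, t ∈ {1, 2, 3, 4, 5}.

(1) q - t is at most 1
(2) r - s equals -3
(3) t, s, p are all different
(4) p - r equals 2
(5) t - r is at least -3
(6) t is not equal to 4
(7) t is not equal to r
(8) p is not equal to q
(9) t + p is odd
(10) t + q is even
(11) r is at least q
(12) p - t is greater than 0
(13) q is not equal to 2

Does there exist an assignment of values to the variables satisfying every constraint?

Try p = 4, q = 1, r = 2, s = 5, t = 1.
Check constraint 1: q - t = 0; constraint 2: r - s = -3. The remaining constraints are straightforward to verify.

Satisfiable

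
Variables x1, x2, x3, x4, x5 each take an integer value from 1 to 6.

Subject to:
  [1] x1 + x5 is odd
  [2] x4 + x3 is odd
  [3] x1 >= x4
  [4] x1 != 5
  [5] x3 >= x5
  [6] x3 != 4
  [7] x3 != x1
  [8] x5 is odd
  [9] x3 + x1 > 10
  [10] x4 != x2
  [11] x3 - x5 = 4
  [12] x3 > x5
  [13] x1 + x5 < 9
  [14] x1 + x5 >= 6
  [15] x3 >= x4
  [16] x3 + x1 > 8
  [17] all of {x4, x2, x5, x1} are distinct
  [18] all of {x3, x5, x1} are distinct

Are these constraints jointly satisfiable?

Take x1 = 6, x2 = 5, x3 = 5, x4 = 2, x5 = 1. Then constraint 9: x3 + x1 = 11; constraint 11: x3 - x5 = 4, and every other listed constraint is also met.

Satisfiable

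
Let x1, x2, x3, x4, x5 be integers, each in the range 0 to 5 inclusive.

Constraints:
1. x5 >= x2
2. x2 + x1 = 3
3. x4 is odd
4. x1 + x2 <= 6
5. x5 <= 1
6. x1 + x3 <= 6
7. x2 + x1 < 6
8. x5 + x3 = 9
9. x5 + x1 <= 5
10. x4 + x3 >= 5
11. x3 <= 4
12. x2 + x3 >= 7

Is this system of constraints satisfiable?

Unsatisfiable

From constraints 1 and 5: x2 ≤ x5 ≤ 1. From constraint 11: x3 ≤ 4. Hence x2 + x3 ≤ 5. But constraint 12 requires x2 + x3 ≥ 7, and 7 > 5. Contradiction.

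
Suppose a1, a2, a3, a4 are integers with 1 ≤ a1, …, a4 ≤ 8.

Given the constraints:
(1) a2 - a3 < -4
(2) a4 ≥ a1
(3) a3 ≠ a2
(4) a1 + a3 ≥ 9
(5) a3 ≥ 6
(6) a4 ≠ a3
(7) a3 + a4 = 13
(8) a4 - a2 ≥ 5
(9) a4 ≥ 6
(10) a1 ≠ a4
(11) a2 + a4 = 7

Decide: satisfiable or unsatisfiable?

Setting (a1, a2, a3, a4) = (2, 1, 7, 6) satisfies everything: constraint 1: a2 - a3 = -6; constraint 4: a1 + a3 = 9; constraint 7: a3 + a4 = 13, and the others follow.

Satisfiable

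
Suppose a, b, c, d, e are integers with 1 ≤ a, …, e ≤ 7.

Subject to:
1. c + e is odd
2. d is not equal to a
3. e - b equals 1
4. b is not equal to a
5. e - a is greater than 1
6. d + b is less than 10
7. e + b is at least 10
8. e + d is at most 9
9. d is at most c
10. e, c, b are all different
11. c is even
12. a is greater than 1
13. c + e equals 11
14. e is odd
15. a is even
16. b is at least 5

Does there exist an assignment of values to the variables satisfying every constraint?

Setting (a, b, c, d, e) = (4, 6, 4, 1, 7) satisfies everything: constraint 3: e - b = 1; constraint 5: e - a = 3, and the others follow.

Satisfiable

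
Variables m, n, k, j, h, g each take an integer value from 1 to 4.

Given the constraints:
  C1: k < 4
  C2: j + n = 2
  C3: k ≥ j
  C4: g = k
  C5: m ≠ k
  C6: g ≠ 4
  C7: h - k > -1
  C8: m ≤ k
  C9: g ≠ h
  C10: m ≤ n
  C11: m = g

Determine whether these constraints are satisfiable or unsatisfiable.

Unsatisfiable

From constraints 4 and 11, m = g = k, so m = k. But constraint 5 says m ≠ k. Contradiction.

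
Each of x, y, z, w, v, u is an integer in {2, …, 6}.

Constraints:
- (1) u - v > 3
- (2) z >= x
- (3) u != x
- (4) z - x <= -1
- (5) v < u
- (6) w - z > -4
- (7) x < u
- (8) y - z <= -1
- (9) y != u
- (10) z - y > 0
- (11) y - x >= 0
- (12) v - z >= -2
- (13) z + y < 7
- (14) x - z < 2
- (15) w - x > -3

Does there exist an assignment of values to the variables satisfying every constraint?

Constraints 4, 8, and 11 give y − x ≥ 0, x − z ≥ 1, z − y ≥ 1.
Adding all 3 inequalities: the left sides telescope to 0, and the right sides sum to 0 + 1 + 1 = 2. So 0 ≥ 2, which is false.

Unsatisfiable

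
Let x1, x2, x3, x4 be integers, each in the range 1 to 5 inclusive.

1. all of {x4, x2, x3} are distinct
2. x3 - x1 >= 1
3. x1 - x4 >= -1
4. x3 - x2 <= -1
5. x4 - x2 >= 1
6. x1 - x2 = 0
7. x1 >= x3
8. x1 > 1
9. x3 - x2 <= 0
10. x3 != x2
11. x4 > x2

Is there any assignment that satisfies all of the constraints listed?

Constraints 2, 3, 4, and 5 give x3 − x1 ≥ 1, x1 − x4 ≥ -1, x4 − x2 ≥ 1, x2 − x3 ≥ 1.
Adding all 4 inequalities: the left sides telescope to 0, and the right sides sum to 1 + (-1) + 1 + 1 = 2. So 0 ≥ 2, which is false.

Unsatisfiable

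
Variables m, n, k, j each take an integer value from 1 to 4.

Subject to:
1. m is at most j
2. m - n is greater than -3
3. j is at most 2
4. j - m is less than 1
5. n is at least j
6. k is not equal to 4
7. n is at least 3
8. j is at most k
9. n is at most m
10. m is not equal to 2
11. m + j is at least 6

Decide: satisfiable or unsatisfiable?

Unsatisfiable

From constraints 7 and 9: m ≥ n and n ≥ 3, so m ≥ 3. From constraints 1 and 3: m ≤ j and j ≤ 2, so m ≤ 2. But 2 < 3, so no value of m works.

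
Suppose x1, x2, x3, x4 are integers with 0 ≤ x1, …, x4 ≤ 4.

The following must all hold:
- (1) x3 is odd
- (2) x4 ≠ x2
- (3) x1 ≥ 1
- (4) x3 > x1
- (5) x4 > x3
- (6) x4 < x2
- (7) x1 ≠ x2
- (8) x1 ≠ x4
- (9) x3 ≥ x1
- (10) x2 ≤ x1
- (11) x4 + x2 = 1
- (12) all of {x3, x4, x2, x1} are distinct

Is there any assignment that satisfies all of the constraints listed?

Constraints 5, 6, 9, and 10 give x1 ≤ x3, x3 < x4, x4 < x2, x2 ≤ x1. Chaining: x1 ≤ x3 < x4 < x2 ≤ x1, which forces x1 < x1 — impossible.

Unsatisfiable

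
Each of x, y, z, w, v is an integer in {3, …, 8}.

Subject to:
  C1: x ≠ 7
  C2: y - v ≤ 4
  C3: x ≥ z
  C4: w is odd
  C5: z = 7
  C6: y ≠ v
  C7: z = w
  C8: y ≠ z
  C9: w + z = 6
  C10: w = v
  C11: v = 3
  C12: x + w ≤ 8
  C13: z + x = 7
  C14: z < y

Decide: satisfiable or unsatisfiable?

Unsatisfiable

Constraint 5 fixes z = 7 and constraint 11 fixes v = 3. Constraints 7 and 10 give z = w = v, so z = v. But 7 ≠ 3 — contradiction.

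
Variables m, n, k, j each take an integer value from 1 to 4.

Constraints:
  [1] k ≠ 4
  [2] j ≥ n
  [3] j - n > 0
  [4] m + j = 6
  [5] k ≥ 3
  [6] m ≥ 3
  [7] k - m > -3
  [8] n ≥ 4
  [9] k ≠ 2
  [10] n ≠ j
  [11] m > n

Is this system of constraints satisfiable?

From constraint 6: m ≥ 3. From constraints 2 and 8: j ≥ n ≥ 4. Hence m + j ≥ 7. But constraint 4 requires m + j = 6, and 6 < 7. Contradiction.

Unsatisfiable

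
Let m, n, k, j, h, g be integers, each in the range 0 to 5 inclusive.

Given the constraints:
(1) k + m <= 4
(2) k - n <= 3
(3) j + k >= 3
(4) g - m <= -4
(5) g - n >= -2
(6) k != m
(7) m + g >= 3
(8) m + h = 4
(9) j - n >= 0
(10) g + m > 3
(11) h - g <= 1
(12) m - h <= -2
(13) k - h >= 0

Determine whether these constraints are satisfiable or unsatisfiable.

Unsatisfiable

Constraints 2, 4, 5, 12, and 13 give g − n ≥ -2, n − k ≥ -3, k − h ≥ 0, h − m ≥ 2, m − g ≥ 4.
Adding all 5 inequalities: the left sides telescope to 0, and the right sides sum to (-2) + (-3) + 0 + 2 + 4 = 1. So 0 ≥ 1, which is false.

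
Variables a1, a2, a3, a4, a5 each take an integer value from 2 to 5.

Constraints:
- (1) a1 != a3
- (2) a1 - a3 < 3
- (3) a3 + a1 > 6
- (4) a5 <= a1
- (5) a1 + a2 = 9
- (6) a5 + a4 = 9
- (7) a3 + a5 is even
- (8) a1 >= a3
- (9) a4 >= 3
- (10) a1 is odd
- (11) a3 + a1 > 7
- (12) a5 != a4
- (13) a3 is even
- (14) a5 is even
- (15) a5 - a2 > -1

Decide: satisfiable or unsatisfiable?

Try a1 = 5, a2 = 4, a3 = 4, a4 = 5, a5 = 4.
Check constraint 2: a1 - a3 = 1; constraint 3: a3 + a1 = 9. The remaining constraints are straightforward to verify.

Satisfiable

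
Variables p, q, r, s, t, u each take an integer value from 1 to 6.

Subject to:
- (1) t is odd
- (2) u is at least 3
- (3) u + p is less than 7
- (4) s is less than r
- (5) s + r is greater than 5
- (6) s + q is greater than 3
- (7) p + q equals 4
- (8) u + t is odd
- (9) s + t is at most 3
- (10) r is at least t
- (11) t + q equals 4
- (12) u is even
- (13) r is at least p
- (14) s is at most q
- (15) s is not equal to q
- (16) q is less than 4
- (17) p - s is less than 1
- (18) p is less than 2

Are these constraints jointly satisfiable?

Take p = 1, q = 3, r = 6, s = 2, t = 1, u = 4. Then constraint 3: u + p = 5; constraint 5: s + r = 8; constraint 6: s + q = 5, and every other listed constraint is also met.

Satisfiable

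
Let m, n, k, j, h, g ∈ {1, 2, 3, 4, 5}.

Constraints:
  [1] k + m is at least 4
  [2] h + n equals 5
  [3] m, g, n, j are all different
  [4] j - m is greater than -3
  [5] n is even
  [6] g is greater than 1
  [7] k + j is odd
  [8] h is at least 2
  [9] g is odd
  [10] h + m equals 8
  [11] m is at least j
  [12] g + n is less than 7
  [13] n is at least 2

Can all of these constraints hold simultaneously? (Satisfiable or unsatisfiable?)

The assignment m = 5, n = 2, k = 1, j = 4, h = 3, g = 3 works:
  constraint 1 holds since k + m = 6.
  constraint 2 holds since h + n = 5.
The rest check out directly.

Satisfiable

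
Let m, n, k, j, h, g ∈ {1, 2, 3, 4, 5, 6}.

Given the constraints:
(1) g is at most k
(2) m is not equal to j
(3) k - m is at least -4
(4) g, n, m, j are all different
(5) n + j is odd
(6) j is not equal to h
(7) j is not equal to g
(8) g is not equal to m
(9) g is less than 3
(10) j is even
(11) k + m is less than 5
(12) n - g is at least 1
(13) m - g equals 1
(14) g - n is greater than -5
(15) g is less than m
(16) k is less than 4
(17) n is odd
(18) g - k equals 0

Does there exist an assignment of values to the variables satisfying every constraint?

Satisfiable

Try m = 2, n = 3, k = 1, j = 4, h = 5, g = 1.
Check constraint 3: k - m = -1; constraint 11: k + m = 3. The remaining constraints are straightforward to verify.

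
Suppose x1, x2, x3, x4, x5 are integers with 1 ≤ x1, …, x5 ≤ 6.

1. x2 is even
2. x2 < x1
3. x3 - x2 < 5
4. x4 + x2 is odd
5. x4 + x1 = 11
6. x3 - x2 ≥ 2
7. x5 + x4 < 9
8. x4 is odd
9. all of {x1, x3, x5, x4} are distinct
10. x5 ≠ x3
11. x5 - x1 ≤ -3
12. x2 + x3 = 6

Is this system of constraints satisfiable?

Setting (x1, x2, x3, x4, x5) = (6, 2, 4, 5, 2) satisfies everything: constraint 3: x3 - x2 = 2; constraint 5: x4 + x1 = 11, and the others follow.

Satisfiable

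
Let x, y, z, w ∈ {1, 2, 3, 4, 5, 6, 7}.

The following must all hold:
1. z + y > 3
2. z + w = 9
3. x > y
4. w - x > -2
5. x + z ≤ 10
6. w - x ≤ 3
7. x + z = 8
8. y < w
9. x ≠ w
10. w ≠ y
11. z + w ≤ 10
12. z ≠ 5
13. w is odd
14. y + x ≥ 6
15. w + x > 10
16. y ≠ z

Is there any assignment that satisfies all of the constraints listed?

Try x = 6, y = 3, z = 2, w = 7.
Check constraint 1: z + y = 5; constraint 2: z + w = 9; constraint 4: w - x = 1. The remaining constraints are straightforward to verify.

Satisfiable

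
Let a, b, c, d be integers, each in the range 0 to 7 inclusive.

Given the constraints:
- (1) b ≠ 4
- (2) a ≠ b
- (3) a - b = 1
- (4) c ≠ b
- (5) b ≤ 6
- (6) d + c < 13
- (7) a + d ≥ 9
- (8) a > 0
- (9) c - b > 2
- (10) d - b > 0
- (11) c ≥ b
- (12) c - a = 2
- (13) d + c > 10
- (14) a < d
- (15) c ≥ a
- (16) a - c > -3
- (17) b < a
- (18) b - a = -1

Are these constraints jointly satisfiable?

Satisfiable

The assignment a = 4, b = 3, c = 6, d = 6 works:
  constraint 3 holds since a - b = 1.
  constraint 6 holds since d + c = 12.
The rest check out directly.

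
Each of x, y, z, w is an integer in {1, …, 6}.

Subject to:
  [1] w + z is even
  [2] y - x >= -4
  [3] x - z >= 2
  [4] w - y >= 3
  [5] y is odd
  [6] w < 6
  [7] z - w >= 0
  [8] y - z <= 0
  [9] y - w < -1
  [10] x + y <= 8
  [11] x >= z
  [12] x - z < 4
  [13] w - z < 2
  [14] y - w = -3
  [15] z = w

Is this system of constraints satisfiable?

Constraints 2, 3, 4, and 7 give w − y ≥ 3, y − x ≥ -4, x − z ≥ 2, z − w ≥ 0.
Adding all 4 inequalities: the left sides telescope to 0, and the right sides sum to 3 + (-4) + 2 + 0 = 1. So 0 ≥ 1, which is false.

Unsatisfiable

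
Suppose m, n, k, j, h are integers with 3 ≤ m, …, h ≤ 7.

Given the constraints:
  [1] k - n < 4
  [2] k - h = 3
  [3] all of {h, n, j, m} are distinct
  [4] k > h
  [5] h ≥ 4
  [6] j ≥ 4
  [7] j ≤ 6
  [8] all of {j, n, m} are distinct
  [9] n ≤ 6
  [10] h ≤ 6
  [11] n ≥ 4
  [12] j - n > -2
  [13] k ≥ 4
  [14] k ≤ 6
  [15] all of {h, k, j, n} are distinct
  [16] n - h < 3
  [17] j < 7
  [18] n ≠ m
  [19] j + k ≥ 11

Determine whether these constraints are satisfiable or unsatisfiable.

Constraints 5, 6, 7, 9, 10, 11, 13, and 14 confine each of h, k, j, n to the 3 values {4, …, 6}.
Constraint 15 requires all 4 of them to be distinct, but only 3 values are available — impossible by the pigeonhole principle.

Unsatisfiable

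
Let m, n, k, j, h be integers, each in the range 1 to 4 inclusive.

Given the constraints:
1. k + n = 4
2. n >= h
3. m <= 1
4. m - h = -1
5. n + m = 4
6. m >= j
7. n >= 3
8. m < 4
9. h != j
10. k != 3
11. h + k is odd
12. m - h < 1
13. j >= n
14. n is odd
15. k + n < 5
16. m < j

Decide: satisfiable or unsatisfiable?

Unsatisfiable

From constraints 7 and 13: j ≥ n and n ≥ 3, so j ≥ 3. From constraints 3 and 6: j ≤ m and m ≤ 1, so j ≤ 1. But 1 < 3, so no value of j works.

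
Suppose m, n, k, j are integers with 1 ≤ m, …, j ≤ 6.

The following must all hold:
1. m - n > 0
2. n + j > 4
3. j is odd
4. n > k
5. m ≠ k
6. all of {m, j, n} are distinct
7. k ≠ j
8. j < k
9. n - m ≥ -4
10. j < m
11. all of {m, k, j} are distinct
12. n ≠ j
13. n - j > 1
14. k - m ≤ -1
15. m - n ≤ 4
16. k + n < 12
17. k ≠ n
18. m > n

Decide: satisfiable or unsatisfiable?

Setting (m, n, k, j) = (6, 5, 4, 1) satisfies everything: constraint 1: m - n = 1; constraint 2: n + j = 6, and the others follow.

Satisfiable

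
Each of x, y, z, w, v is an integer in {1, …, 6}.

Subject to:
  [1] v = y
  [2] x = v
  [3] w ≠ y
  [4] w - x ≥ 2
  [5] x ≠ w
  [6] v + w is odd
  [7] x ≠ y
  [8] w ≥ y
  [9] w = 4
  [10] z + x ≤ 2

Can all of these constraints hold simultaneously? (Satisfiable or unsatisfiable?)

From constraints 1 and 2, x = v = y, so x = y. But constraint 7 says x ≠ y. Contradiction.

Unsatisfiable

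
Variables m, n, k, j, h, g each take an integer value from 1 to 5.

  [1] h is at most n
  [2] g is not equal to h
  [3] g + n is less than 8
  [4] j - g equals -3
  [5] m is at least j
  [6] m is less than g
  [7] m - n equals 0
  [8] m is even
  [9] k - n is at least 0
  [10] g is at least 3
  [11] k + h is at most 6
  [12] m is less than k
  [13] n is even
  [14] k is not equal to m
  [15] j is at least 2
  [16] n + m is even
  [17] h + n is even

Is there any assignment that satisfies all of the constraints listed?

The assignment m = 2, n = 2, k = 3, j = 2, h = 2, g = 5 works:
  constraint 3 holds since g + n = 7.
  constraint 4 holds since j - g = -3.
  constraint 7 holds since m - n = 0.
The rest check out directly.

Satisfiable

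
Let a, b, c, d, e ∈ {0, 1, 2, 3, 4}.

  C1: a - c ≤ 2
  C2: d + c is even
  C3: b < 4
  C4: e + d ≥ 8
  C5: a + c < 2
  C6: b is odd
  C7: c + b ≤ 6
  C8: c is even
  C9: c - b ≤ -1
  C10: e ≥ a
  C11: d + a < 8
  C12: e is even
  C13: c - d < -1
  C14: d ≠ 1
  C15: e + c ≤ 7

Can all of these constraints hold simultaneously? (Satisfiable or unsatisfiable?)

Satisfiable

The assignment a = 1, b = 3, c = 0, d = 4, e = 4 works:
  constraint 1 holds since a - c = 1.
  constraint 4 holds since e + d = 8.
The rest check out directly.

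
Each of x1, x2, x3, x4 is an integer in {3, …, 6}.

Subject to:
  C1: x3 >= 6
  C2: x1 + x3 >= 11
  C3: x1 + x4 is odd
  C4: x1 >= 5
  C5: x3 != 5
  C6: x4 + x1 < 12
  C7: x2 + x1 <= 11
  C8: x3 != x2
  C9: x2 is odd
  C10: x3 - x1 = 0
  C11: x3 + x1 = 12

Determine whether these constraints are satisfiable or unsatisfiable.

Try x1 = 6, x2 = 5, x3 = 6, x4 = 3.
Check constraint 2: x1 + x3 = 12; constraint 6: x4 + x1 = 9. The remaining constraints are straightforward to verify.

Satisfiable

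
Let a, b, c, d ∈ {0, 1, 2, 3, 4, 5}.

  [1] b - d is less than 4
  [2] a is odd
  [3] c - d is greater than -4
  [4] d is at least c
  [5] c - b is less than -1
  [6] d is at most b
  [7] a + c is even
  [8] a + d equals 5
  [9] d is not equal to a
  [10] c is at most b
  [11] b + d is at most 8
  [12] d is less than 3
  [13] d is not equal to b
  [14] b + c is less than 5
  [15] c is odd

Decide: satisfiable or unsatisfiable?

Satisfiable

The assignment a = 3, b = 3, c = 1, d = 2 works:
  constraint 1 holds since b - d = 1.
  constraint 3 holds since c - d = -1.
The rest check out directly.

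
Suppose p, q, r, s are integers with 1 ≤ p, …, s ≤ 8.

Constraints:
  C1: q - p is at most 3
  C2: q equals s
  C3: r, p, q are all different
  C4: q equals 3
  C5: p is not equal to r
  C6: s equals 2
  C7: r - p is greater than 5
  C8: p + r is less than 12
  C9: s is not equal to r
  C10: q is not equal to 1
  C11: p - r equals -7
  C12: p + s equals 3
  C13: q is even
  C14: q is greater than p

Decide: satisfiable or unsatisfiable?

Unsatisfiable

Constraint 4 fixes q = 3 and constraint 6 fixes s = 2, but constraint 2 requires q = s. Since 3 ≠ 2, contradiction.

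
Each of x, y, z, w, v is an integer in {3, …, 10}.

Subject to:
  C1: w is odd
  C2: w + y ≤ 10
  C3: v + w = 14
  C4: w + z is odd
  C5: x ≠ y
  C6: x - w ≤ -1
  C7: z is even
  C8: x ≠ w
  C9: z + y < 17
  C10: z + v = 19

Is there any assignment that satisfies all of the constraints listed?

Satisfiable

Try x = 4, y = 5, z = 10, w = 5, v = 9.
Check constraint 2: w + y = 10; constraint 3: v + w = 14. The remaining constraints are straightforward to verify.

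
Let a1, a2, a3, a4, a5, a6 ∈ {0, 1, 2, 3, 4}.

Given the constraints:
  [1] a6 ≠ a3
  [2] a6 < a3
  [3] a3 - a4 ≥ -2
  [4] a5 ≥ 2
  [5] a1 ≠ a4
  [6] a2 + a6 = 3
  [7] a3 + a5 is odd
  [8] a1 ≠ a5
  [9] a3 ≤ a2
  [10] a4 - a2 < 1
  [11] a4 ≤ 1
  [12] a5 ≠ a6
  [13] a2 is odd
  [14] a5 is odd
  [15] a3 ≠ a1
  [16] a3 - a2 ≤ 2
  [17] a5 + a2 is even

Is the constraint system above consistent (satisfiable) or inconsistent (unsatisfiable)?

Satisfiable

Setting (a1, a2, a3, a4, a5, a6) = (0, 3, 2, 1, 3, 0) satisfies everything: constraint 3: a3 - a4 = 1; constraint 6: a2 + a6 = 3, and the others follow.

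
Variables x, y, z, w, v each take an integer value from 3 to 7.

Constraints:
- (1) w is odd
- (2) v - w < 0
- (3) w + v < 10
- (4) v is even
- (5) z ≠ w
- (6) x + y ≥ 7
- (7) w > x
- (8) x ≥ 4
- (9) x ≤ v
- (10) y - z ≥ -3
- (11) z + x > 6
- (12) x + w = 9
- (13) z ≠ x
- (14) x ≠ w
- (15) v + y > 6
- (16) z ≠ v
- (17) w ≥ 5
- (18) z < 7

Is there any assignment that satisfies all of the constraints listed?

Setting (x, y, z, w, v) = (4, 3, 3, 5, 4) satisfies everything: constraint 2: v - w = -1; constraint 3: w + v = 9, and the others follow.

Satisfiable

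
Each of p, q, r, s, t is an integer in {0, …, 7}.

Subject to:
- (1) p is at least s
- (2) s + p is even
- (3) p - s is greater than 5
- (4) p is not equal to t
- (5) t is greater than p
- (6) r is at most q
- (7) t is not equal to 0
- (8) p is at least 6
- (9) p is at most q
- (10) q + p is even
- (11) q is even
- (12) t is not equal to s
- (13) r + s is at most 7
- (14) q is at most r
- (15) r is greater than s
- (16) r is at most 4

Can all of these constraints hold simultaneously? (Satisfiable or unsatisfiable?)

From constraints 8 and 9: q ≥ p and p ≥ 6, so q ≥ 6. From constraints 14 and 16: q ≤ r and r ≤ 4, so q ≤ 4. But 4 < 6, so no value of q works.

Unsatisfiable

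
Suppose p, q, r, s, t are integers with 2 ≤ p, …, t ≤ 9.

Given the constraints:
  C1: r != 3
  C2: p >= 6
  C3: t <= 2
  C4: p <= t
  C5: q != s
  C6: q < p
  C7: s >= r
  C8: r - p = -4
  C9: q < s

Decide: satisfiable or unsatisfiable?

From constraints 2 and 4: t ≥ p and p ≥ 6, so t ≥ 6. From constraint 3: t ≤ 2. But 2 < 6, so no value of t works.

Unsatisfiable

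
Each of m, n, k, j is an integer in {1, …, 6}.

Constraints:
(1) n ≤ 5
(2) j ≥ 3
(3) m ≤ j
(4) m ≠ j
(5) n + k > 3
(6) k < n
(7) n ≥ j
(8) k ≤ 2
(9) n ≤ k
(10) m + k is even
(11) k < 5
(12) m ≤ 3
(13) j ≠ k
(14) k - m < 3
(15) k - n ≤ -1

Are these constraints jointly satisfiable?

Unsatisfiable

From constraints 2 and 7: n ≥ j and j ≥ 3, so n ≥ 3. From constraints 8 and 9: n ≤ k and k ≤ 2, so n ≤ 2. But 2 < 3, so no value of n works.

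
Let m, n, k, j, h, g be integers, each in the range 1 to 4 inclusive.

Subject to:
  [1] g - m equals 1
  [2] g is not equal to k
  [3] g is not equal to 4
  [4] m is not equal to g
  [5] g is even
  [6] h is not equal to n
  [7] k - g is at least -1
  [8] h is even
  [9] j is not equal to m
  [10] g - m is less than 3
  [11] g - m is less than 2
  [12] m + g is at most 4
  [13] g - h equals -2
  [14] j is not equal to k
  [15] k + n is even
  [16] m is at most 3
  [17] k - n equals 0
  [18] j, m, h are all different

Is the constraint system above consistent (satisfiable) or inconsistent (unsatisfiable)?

Satisfiable

Take m = 1, n = 1, k = 1, j = 3, h = 4, g = 2. Then constraint 1: g - m = 1; constraint 7: k - g = -1, and every other listed constraint is also met.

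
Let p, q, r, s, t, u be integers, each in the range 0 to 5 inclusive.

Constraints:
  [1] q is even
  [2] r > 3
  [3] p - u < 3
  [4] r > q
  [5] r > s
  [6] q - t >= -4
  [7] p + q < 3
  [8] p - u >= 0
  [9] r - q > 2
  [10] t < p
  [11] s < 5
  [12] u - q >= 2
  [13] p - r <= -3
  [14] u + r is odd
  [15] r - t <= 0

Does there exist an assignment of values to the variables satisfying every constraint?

Constraints 6, 8, 12, 13, and 15 give u − q ≥ 2, q − t ≥ -4, t − r ≥ 0, r − p ≥ 3, p − u ≥ 0.
Adding all 5 inequalities: the left sides telescope to 0, and the right sides sum to 2 + (-4) + 0 + 3 + 0 = 1. So 0 ≥ 1, which is false.

Unsatisfiable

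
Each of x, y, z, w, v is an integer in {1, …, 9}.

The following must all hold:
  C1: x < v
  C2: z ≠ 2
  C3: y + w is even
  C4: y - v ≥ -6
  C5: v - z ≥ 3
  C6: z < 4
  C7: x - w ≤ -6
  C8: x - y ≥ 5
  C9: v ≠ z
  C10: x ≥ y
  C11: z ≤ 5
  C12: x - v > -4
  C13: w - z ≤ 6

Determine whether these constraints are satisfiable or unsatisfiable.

Unsatisfiable

Constraints 4, 5, 7, 8, and 13 give v − z ≥ 3, z − w ≥ -6, w − x ≥ 6, x − y ≥ 5, y − v ≥ -6.
Adding all 5 inequalities: the left sides telescope to 0, and the right sides sum to 3 + (-6) + 6 + 5 + (-6) = 2. So 0 ≥ 2, which is false.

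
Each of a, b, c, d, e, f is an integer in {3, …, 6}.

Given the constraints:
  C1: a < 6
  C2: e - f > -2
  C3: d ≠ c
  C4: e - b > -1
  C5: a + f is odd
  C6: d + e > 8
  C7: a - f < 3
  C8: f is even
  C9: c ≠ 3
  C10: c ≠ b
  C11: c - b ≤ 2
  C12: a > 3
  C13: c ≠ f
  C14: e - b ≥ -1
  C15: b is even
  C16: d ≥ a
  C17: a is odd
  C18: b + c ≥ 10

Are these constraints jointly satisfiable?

Setting (a, b, c, d, e, f) = (5, 4, 6, 5, 5, 4) satisfies everything: constraint 2: e - f = 1; constraint 4: e - b = 1, and the others follow.

Satisfiable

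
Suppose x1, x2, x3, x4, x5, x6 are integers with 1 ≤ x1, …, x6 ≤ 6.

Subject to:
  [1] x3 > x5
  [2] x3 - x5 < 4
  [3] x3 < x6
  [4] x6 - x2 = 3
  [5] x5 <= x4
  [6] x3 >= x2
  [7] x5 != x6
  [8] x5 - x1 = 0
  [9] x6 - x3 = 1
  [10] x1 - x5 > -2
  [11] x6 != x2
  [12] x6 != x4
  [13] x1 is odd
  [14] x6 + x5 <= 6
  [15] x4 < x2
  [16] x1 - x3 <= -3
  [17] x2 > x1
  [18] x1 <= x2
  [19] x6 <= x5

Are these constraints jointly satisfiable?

Unsatisfiable

Constraints 3, 5, 6, 15, and 19 give x4 < x2, x2 ≤ x3, x3 < x6, x6 ≤ x5, x5 ≤ x4. Chaining: x4 < x2 ≤ x3 < x6 ≤ x5 ≤ x4, which forces x4 < x4 — impossible.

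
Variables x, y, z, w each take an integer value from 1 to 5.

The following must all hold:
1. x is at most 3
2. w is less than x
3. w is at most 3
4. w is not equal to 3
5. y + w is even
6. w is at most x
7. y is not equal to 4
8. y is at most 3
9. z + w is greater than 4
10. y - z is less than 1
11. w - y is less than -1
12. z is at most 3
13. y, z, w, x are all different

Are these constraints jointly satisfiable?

Unsatisfiable

Constraints 1, 3, 8, and 12 confine each of y, z, w, x to the 3 values {1, …, 3} (the domain already gives each ≥ 1).
Constraint 13 requires all 4 of them to be distinct, but only 3 values are available — impossible by the pigeonhole principle.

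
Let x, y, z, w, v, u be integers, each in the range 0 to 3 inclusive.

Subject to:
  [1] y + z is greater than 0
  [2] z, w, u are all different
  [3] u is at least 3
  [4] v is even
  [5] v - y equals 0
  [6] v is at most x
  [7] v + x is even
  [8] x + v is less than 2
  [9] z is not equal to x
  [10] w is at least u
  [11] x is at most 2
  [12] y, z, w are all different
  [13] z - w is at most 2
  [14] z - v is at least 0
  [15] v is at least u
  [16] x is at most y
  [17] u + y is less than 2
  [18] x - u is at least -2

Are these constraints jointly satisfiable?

From constraints 3 and 15: v ≥ u and u ≥ 3, so v ≥ 3. From constraints 6 and 11: v ≤ x and x ≤ 2, so v ≤ 2. But 2 < 3, so no value of v works.

Unsatisfiable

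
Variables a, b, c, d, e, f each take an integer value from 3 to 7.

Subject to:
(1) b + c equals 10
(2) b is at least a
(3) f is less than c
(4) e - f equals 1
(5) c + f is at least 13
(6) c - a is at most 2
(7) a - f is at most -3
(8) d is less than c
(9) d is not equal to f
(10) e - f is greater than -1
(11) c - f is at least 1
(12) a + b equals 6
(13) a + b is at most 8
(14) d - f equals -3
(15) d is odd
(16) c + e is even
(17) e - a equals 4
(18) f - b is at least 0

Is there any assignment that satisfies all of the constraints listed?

Unsatisfiable

Constraints 6, 7, and 11 give c − f ≥ 1, f − a ≥ 3, a − c ≥ -2.
Adding all 3 inequalities: the left sides telescope to 0, and the right sides sum to 1 + 3 + (-2) = 2. So 0 ≥ 2, which is false.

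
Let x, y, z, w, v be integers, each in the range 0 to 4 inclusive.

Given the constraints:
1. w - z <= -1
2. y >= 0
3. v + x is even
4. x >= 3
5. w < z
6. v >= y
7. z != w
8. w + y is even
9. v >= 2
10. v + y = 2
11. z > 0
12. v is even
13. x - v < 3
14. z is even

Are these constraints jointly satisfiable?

Satisfiable

One satisfying assignment is x = 4, y = 0, z = 4, w = 0, v = 2.
For the less obvious constraints — constraint 1: w - z = -4; constraint 10: v + y = 2 — and the others hold by inspection.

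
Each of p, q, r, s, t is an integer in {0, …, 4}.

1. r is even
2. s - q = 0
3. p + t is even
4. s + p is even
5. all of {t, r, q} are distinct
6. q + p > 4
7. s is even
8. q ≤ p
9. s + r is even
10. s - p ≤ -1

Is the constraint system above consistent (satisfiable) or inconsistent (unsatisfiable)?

The assignment p = 4, q = 2, r = 0, s = 2, t = 4 works:
  constraint 2 holds since s - q = 0.
  constraint 6 holds since q + p = 6.
  constraint 10 holds since s - p = -2.
The rest check out directly.

Satisfiable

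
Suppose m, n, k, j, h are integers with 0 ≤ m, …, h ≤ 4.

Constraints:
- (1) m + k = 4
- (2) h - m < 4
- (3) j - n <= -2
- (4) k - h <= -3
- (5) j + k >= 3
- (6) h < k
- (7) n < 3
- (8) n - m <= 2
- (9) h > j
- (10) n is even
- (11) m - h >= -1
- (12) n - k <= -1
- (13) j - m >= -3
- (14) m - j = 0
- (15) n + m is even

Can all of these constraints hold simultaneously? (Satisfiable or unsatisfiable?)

Constraints 3, 4, 11, 12, and 13 give j − m ≥ -3, m − h ≥ -1, h − k ≥ 3, k − n ≥ 1, n − j ≥ 2.
Adding all 5 inequalities: the left sides telescope to 0, and the right sides sum to (-3) + (-1) + 3 + 1 + 2 = 2. So 0 ≥ 2, which is false.

Unsatisfiable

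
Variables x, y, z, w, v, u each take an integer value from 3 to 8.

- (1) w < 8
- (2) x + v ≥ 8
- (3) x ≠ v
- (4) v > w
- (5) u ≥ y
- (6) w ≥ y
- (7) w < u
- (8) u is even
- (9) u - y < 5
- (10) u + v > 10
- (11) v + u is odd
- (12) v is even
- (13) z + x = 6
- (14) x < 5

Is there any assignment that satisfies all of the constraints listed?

Unsatisfiable

Constraint 12 makes v even and constraint 8 makes u even, so v + u must be even. Constraint 11 says v + u is odd — contradiction.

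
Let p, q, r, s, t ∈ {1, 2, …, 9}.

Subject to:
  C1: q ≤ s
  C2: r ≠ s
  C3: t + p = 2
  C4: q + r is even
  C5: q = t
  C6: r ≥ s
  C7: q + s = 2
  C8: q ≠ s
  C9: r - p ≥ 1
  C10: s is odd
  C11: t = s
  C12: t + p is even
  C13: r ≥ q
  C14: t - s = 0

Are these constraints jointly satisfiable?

Unsatisfiable

From constraints 5 and 11, q = t = s, so q = s. But constraint 8 says q ≠ s. Contradiction.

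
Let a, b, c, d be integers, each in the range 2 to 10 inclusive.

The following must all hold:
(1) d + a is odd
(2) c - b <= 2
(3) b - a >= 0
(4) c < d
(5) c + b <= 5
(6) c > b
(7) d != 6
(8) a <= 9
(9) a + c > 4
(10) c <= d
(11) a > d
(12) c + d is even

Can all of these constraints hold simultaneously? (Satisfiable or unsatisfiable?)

Unsatisfiable

Constraints 3, 6, 10, and 11 give c ≤ d, d < a, a ≤ b, b < c. Chaining: c ≤ d < a ≤ b < c, which forces c < c — impossible.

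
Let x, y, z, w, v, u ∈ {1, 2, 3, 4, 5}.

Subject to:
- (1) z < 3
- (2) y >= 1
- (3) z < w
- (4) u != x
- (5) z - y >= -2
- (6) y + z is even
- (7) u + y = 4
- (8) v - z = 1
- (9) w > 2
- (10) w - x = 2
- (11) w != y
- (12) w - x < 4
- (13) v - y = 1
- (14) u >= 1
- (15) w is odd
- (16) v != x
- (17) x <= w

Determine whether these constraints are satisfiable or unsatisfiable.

The assignment x = 1, y = 2, z = 2, w = 3, v = 3, u = 2 works:
  constraint 5 holds since z - y = 0.
  constraint 7 holds since u + y = 4.
  constraint 8 holds since v - z = 1.
The rest check out directly.

Satisfiable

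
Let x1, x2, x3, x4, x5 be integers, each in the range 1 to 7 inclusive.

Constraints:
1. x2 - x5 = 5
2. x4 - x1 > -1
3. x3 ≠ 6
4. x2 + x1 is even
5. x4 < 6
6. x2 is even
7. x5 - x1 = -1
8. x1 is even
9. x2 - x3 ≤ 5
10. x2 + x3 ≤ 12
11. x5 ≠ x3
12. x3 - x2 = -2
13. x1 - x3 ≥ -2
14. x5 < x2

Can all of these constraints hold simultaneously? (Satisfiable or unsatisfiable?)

Take x1 = 2, x2 = 6, x3 = 4, x4 = 4, x5 = 1. Then constraint 1: x2 - x5 = 5; constraint 2: x4 - x1 = 2; constraint 7: x5 - x1 = -1, and every other listed constraint is also met.

Satisfiable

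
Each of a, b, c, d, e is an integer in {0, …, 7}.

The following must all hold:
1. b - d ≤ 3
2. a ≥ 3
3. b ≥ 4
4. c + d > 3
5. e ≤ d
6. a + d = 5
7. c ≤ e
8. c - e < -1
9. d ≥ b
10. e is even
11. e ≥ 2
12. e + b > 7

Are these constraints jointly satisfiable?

Unsatisfiable

From constraint 2: a ≥ 3. From constraints 3 and 9: d ≥ b ≥ 4. Hence a + d ≥ 7. But constraint 6 requires a + d = 5, and 5 < 7. Contradiction.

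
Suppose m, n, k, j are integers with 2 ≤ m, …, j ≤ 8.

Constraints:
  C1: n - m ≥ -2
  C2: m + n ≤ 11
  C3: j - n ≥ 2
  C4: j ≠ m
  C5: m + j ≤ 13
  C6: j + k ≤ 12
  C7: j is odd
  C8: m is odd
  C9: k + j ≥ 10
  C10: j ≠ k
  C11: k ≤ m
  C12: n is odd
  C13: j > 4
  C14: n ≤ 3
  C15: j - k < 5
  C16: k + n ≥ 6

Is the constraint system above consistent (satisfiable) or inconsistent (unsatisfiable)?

Satisfiable

The assignment m = 5, n = 3, k = 5, j = 7 works:
  constraint 1 holds since n - m = -2.
  constraint 2 holds since m + n = 8.
  constraint 3 holds since j - n = 4.
The rest check out directly.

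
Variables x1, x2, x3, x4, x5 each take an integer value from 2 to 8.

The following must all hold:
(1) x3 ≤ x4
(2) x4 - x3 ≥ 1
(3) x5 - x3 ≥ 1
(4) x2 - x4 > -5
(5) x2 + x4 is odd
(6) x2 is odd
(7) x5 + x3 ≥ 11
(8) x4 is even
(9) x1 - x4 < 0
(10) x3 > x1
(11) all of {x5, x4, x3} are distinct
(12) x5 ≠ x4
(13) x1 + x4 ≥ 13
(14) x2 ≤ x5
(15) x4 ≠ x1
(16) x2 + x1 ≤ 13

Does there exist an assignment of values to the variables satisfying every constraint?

Setting (x1, x2, x3, x4, x5) = (5, 5, 6, 8, 7) satisfies everything: constraint 2: x4 - x3 = 2; constraint 3: x5 - x3 = 1, and the others follow.

Satisfiable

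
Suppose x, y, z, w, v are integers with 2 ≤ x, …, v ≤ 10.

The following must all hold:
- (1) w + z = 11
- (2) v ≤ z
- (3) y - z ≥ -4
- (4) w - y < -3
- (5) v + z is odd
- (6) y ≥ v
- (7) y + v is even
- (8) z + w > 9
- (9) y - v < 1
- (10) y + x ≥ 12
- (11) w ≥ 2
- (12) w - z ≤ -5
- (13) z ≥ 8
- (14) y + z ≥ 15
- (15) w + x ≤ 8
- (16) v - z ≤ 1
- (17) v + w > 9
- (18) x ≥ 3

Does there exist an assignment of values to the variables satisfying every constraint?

Setting (x, y, z, w, v) = (6, 8, 9, 2, 8) satisfies everything: constraint 1: w + z = 11; constraint 3: y - z = -1; constraint 4: w - y = -6, and the others follow.

Satisfiable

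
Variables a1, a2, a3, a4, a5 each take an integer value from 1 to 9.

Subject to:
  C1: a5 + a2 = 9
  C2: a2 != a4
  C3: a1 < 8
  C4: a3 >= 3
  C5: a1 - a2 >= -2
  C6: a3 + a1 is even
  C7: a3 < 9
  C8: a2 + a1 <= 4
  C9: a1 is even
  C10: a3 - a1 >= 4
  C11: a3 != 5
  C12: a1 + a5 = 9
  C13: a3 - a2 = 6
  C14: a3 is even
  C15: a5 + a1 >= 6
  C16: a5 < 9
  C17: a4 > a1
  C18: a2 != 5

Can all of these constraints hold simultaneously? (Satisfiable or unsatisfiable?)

Take a1 = 2, a2 = 2, a3 = 8, a4 = 9, a5 = 7. Then constraint 1: a5 + a2 = 9; constraint 5: a1 - a2 = 0, and every other listed constraint is also met.

Satisfiable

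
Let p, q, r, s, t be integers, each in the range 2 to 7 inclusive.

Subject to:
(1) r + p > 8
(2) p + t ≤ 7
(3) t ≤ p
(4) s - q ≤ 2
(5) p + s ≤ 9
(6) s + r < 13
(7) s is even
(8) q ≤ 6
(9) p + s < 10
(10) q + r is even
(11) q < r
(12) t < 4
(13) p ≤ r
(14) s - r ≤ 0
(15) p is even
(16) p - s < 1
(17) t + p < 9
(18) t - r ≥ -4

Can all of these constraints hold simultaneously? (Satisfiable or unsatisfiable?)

Satisfiable

Try p = 4, q = 2, r = 6, s = 4, t = 2.
Check constraint 1: r + p = 10; constraint 2: p + t = 6. The remaining constraints are straightforward to verify.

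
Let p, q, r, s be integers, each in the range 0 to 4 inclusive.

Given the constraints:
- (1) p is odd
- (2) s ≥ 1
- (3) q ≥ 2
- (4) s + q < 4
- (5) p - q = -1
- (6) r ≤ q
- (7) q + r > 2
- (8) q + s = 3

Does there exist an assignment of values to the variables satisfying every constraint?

Satisfiable

Setting (p, q, r, s) = (1, 2, 2, 1) satisfies everything: constraint 4: s + q = 3; constraint 5: p - q = -1; constraint 7: q + r = 4, and the others follow.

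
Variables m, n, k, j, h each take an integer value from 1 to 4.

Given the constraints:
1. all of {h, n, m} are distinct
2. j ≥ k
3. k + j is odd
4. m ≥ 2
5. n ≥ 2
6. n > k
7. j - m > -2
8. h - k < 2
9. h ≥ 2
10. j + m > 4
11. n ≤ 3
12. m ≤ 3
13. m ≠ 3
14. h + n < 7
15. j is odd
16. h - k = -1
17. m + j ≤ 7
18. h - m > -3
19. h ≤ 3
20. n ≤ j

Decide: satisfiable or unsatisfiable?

Constraints 4, 5, 9, 11, 12, and 19 confine each of h, n, m to the 2 values {2, 3}.
Constraint 1 requires all 3 of them to be distinct, but only 2 values are available — impossible by the pigeonhole principle.

Unsatisfiable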